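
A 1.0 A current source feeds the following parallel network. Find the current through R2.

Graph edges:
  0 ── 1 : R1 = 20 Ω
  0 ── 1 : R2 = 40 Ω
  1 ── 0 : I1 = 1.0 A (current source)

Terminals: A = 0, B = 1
All resistors sit directly between nodes 0 and 1, so they are in parallel and share one voltage V; the full source current 1 A splits among them.
1/R_par = 1/20 + 1/40 = 0.075 S  =>  R_par = 13.33 Ω
V = I × R_par = 1 × 13.33 = 13.33 V
I_R2 = V/R2 = 13.33/40 = 0.3333 A

Final answer: 0.3333 A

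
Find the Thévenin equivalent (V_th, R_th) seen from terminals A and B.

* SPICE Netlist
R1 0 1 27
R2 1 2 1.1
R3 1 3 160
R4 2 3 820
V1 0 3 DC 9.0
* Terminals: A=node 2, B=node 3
Step 1 — V_th is the open-circuit voltage V_A - V_B (nothing connected across the terminals).
Nodal analysis, taking node 3 as the 0 V reference.
Source V1 fixes V_0 = 9 V.
KCL at each unknown node (sum of currents leaving = 0; resistances in Ω):
  Node 1: (V_1 - 9)/27 + (V_1 - V_2)/1.1 + (V_1 - 0)/160 = 0
  Node 2: (V_2 - V_1)/1.1 + (V_2 - 0)/820 = 0
Collecting terms (coefficients in siemens):
  0.9524·V_1 - 0.9091·V_2 = 0.3333
  0.9103·V_2 - 0.9091·V_1 = 0
Determinant D = (0.9524)(0.9103) - (-0.9091)(-0.9091) = 0.04051
V_1 = [(0.3333)(0.9103) - (-0.9091)(0)]/D = 7.49 V
V_2 = [(0.9524)(0) - (0.3333)(-0.9091)]/D = 7.48 V
V_th = V_2 - V_3 = 7.48 - 0 = 7.48 V
Step 2 — R_th: zero the source — replace V1 by a short circuit (node 3 merges into node 0) — and find the resistance seen between A (node 2) and B (node 0).
Reduce the network between node 2 (A) and node 0 (B) by series/parallel combination:
  Rp1 = R1 ‖ R3 (parallel, both between nodes 0 and 1) = 1/(1/27 + 1/160) = 23.1 Ω
  Rs1 = R2 + Rp1 (series, joined only at node 1) = 1.1 + 23.1 = 24.2 Ω
  Rp2 = R4 ‖ Rs1 (parallel, both between nodes 0 and 2) = 1/(1/820 + 1/24.2) = 23.51 Ω
R_th = 23.51 Ω

Final answer: V_th = 7.48 V, R_th = 23.51 Ω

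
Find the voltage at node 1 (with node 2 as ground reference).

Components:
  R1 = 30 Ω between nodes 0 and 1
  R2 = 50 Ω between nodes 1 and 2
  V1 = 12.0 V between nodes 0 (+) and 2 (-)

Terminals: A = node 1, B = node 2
Nodal analysis, taking node 2 as the 0 V reference.
Source V1 fixes V_0 = 12 V.
KCL at each unknown node (sum of currents leaving = 0; resistances in Ω):
  Node 1: (V_1 - 12)/30 + (V_1 - 0)/50 = 0
Collecting terms: 0.05333 × V_1 = 0.4  =>  V_1 = 7.5 V
The requested potential is V_1 = 7.5 V.

Final answer: V_1 = 7.5 V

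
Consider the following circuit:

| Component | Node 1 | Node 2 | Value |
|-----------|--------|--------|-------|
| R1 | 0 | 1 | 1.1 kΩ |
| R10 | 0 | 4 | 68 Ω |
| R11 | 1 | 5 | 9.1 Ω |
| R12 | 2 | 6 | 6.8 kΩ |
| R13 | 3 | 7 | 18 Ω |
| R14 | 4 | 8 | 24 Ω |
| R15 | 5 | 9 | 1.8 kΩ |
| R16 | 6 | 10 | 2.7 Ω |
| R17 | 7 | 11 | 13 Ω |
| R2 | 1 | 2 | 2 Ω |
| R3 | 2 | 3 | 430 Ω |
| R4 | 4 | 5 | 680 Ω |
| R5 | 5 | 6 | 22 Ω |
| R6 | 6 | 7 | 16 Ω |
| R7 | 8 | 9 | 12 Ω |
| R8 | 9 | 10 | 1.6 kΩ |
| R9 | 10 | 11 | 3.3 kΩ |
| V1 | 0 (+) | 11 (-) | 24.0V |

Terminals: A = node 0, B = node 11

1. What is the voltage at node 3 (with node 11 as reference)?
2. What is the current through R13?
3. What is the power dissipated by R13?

Nodal analysis, taking node 11 as the 0 V reference.
Source V1 fixes V_0 = 24 V.
KCL at each unknown node (sum of currents leaving = 0; resistances in Ω):
  Node 1: (V_1 - 24)/1100 + (V_1 - V_2)/2 + (V_1 - V_5)/9.1 = 0
  Node 2: (V_2 - V_1)/2 + (V_2 - V_3)/430 + (V_2 - V_6)/6800 = 0
  Node 3: (V_3 - V_2)/430 + (V_3 - V_7)/18 = 0
  Node 4: (V_4 - V_5)/680 + (V_4 - 24)/68 + (V_4 - V_8)/24 = 0
  Node 5: (V_5 - V_4)/680 + (V_5 - V_6)/22 + (V_5 - V_1)/9.1 + (V_5 - V_9)/1800 = 0
  Node 6: (V_6 - V_5)/22 + (V_6 - V_7)/16 + (V_6 - V_2)/6800 + (V_6 - V_10)/2.7 = 0
  Node 7: (V_7 - V_6)/16 + (V_7 - V_3)/18 + (V_7 - 0)/13 = 0
  Node 8: (V_8 - V_9)/12 + (V_8 - V_4)/24 = 0
  Node 9: (V_9 - V_8)/12 + (V_9 - V_10)/1600 + (V_9 - V_5)/1800 = 0
  Node 10: (V_10 - V_9)/1600 + (V_10 - 0)/3300 + (V_10 - V_6)/2.7 = 0
Collecting terms (coefficients in siemens):
  0.6108·V_1 - 0.5·V_2 - 0.1099·V_5 = 0.02182
  0.5025·V_2 - 0.5·V_1 - 0.002326·V_3 - 0.0001471·V_6 = 0
  0.05788·V_3 - 0.002326·V_2 - 0.05556·V_7 = 0
  0.05784·V_4 - 0.001471·V_5 - 0.04167·V_8 = 0.3529
  0.1574·V_5 - 0.1099·V_1 - 0.001471·V_4 - 0.04545·V_6 - 0.0005556·V_9 = 0
  0.4785·V_6 - 0.0001471·V_2 - 0.04545·V_5 - 0.0625·V_7 - 0.3704·V_10 = 0
  0.195·V_7 - 0.05556·V_3 - 0.0625·V_6 = 0
  0.125·V_8 - 0.04167·V_4 - 0.08333·V_9 = 0
  0.08451·V_9 - 0.0005556·V_5 - 0.08333·V_8 - 0.000625·V_10 = 0
  0.3713·V_10 - 0.3704·V_6 - 0.000625·V_9 = 0
Solving these 10 simultaneous equations (Gaussian elimination) gives:
  V_1 = 3.048 V, V_2 = 3.038 V, V_3 = 0.9412 V, V_4 = 20.79 V
  V_5 = 2.921 V, V_6 = 1.826 V, V_7 = 0.8534 V, V_8 = 20.29 V
  V_9 = 20.04 V, V_10 = 1.855 V
Part 1:
  Read off the nodal solution: V_3 = 0.9412 V
Part 2:
  I_R13 = (V_3 - V_7)/R13 = (0.9412 - 0.8534)/18 = 0.004877 A
  Magnitude: I_R13 = 0.004877 A
Part 3:
  I_R13 = (V_3 - V_7)/R13 = (0.9412 - 0.8534)/18 = 0.004877 A
  P_R13 = I_R13² × R13 = (0.004877)² × 18 = 0.0004281 W

Final answers:
1. V_3 = 0.9412 V
2. I_R13 = 0.004877 A
3. P_R13 = 0.0004281 W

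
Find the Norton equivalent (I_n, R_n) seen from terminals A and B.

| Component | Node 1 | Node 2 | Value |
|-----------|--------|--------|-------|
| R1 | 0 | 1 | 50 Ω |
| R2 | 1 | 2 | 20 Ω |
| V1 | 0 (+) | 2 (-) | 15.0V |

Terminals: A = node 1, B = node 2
Find the Thévenin equivalent first; then I_n = V_th/R_th and R_n = R_th.
Step 1 — V_th is the open-circuit voltage V_A - V_B (nothing connected across the terminals).
Nodal analysis, taking node 2 as the 0 V reference.
Source V1 fixes V_0 = 15 V.
KCL at each unknown node (sum of currents leaving = 0; resistances in Ω):
  Node 1: (V_1 - 15)/50 + (V_1 - 0)/20 = 0
Collecting terms: 0.07 × V_1 = 0.3  =>  V_1 = 4.286 V
V_th = V_1 - V_2 = 4.286 - 0 = 4.286 V
Step 2 — R_th: zero the source — replace V1 by a short circuit (node 2 merges into node 0) — and find the resistance seen between A (node 1) and B (node 0).
Reduce the network between node 1 (A) and node 0 (B) by series/parallel combination:
  Rp1 = R1 ‖ R2 (parallel, both between nodes 0 and 1) = 1/(1/50 + 1/20) = 14.29 Ω
R_th = 14.29 Ω
I_n = V_th/R_th = 4.286/14.29 = 0.3 A, and R_n = R_th = 14.29 Ω

Final answer: I_n = 0.3 A, R_n = 14.29 Ω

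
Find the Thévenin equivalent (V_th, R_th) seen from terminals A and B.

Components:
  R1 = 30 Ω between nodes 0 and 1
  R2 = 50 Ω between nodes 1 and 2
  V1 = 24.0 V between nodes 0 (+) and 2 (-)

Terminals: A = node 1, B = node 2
Step 1 — V_th is the open-circuit voltage V_A - V_B (nothing connected across the terminals).
Nodal analysis, taking node 2 as the 0 V reference.
Source V1 fixes V_0 = 24 V.
KCL at each unknown node (sum of currents leaving = 0; resistances in Ω):
  Node 1: (V_1 - 24)/30 + (V_1 - 0)/50 = 0
Collecting terms: 0.05333 × V_1 = 0.8  =>  V_1 = 15 V
V_th = V_1 - V_2 = 15 - 0 = 15 V
Step 2 — R_th: zero the source — replace V1 by a short circuit (node 2 merges into node 0) — and find the resistance seen between A (node 1) and B (node 0).
Reduce the network between node 1 (A) and node 0 (B) by series/parallel combination:
  Rp1 = R1 ‖ R2 (parallel, both between nodes 0 and 1) = 1/(1/30 + 1/50) = 18.75 Ω
R_th = 18.75 Ω

Final answer: V_th = 15 V, R_th = 18.75 Ω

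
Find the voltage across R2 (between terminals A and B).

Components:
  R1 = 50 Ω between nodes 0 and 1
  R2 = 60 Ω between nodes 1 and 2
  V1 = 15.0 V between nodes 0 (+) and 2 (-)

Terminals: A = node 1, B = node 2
R1 and R2 are in series across V1 (node 0 → node 1 → node 2), and the output A–B is taken across R2, so this is a voltage divider.
Series current: I = V1/(R1 + R2) = 15/(50 + 60) = 15/110 = 0.1364 A
V_R2 = I × R2 = V1 × R2/(R1 + R2) = 15 × 60/110 = 8.182 V

Final answer: 8.182 V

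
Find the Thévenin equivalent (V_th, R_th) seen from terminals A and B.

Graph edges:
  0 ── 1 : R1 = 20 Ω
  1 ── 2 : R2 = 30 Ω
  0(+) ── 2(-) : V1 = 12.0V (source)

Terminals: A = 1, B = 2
Step 1 — V_th is the open-circuit voltage V_A - V_B (nothing connected across the terminals).
Nodal analysis, taking node 2 as the 0 V reference.
Source V1 fixes V_0 = 12 V.
KCL at each unknown node (sum of currents leaving = 0; resistances in Ω):
  Node 1: (V_1 - 12)/20 + (V_1 - 0)/30 = 0
Collecting terms: 0.08333 × V_1 = 0.6  =>  V_1 = 7.2 V
V_th = V_1 - V_2 = 7.2 - 0 = 7.2 V
Step 2 — R_th: zero the source — replace V1 by a short circuit (node 2 merges into node 0) — and find the resistance seen between A (node 1) and B (node 0).
Reduce the network between node 1 (A) and node 0 (B) by series/parallel combination:
  Rp1 = R1 ‖ R2 (parallel, both between nodes 0 and 1) = 1/(1/20 + 1/30) = 12 Ω
R_th = 12 Ω

Final answer: V_th = 7.2 V, R_th = 12 Ω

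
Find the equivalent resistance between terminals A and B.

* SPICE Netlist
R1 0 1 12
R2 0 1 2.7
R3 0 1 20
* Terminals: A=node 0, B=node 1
Reduce the network between node 0 (A) and node 1 (B) by series/parallel combination:
  Rp1 = R1 ‖ R2 ‖ R3 (parallel, all between nodes 0 and 1) = 1/(1/12 + 1/2.7 + 1/20) = 1.985 Ω
R_eq = 1.985 Ω

Final answer: 1.985 Ω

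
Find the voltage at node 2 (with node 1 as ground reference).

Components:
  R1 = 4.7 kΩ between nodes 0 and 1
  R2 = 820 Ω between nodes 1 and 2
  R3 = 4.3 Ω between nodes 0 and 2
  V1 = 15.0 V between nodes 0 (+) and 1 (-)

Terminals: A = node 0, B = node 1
Nodal analysis, taking node 1 as the 0 V reference.
Source V1 fixes V_0 = 15 V.
KCL at each unknown node (sum of currents leaving = 0; resistances in Ω):
  Node 2: (V_2 - 0)/820 + (V_2 - 15)/4.3 = 0
Collecting terms: 0.2338 × V_2 = 3.488  =>  V_2 = 14.92 V
The requested potential is V_2 = 14.92 V.

Final answer: V_2 = 14.92 V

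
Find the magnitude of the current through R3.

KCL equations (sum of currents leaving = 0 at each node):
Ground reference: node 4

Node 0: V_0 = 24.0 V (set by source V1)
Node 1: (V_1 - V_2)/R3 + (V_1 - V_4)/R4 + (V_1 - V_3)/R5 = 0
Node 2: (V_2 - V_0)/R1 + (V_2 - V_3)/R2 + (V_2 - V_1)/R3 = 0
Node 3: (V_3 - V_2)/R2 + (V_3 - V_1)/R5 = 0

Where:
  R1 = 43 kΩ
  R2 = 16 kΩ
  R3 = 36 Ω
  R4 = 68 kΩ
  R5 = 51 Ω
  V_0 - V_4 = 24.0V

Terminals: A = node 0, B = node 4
Nodal analysis, taking node 4 as the 0 V reference.
Source V1 fixes V_0 = 24 V.
KCL at each unknown node (sum of currents leaving = 0; resistances in Ω):
  Node 1: (V_1 - V_2)/36 + (V_1 - 0)/68000 + (V_1 - V_3)/51 = 0
  Node 2: (V_2 - 24)/43000 + (V_2 - V_3)/16000 + (V_2 - V_1)/36 = 0
  Node 3: (V_3 - V_2)/16000 + (V_3 - V_1)/51 = 0
Collecting terms (coefficients in siemens):
  0.0474·V_1 - 0.02778·V_2 - 0.01961·V_3 = 0
  0.02786·V_2 - 0.02778·V_1 - 0.0000625·V_3 = 0.0005581
  0.01967·V_3 - 0.01961·V_1 - 0.0000625·V_2 = 0
Solving these 3 simultaneous equations (Gaussian elimination) gives:
  V_1 = 14.7 V, V_2 = 14.71 V, V_3 = 14.7 V
I_R3 = (V_1 - V_2)/R3 = (14.7 - 14.71)/36 = -0.0002157 A
|I_R3| = 0.0002157 A

Final answer: |I_R3| = 0.0002157 A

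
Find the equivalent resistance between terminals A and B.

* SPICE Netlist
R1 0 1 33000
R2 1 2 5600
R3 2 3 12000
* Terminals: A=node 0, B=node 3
Reduce the network between node 0 (A) and node 3 (B) by series/parallel combination:
  Rs1 = R1 + R2 (series, joined only at node 1) = 33000 + 5600 = 38600 Ω
  Rs2 = R3 + Rs1 (series, joined only at node 2) = 12000 + 38600 = 50600 Ω
R_eq = 50.6 kΩ

Final answer: 50.6 kΩ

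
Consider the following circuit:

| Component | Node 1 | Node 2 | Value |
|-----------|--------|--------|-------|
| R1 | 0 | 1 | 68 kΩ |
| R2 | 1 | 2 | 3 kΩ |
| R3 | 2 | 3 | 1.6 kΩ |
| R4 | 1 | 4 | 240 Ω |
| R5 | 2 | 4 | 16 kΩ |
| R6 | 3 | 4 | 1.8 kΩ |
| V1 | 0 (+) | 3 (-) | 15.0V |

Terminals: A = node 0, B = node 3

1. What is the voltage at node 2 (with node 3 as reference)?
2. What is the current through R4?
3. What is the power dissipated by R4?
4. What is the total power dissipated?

Nodal analysis, taking node 3 as the 0 V reference.
Source V1 fixes V_0 = 15 V.
KCL at each unknown node (sum of currents leaving = 0; resistances in Ω):
  Node 1: (V_1 - 15)/68000 + (V_1 - V_2)/3000 + (V_1 - V_4)/240 = 0
  Node 2: (V_2 - V_1)/3000 + (V_2 - 0)/1600 + (V_2 - V_4)/16000 = 0
  Node 4: (V_4 - V_1)/240 + (V_4 - V_2)/16000 + (V_4 - 0)/1800 = 0
Collecting terms (coefficients in siemens):
  0.004515·V_1 - 0.0003333·V_2 - 0.004167·V_4 = 0.0002206
  0.001021·V_2 - 0.0003333·V_1 - 0.0000625·V_4 = 0
  0.004785·V_4 - 0.004167·V_1 - 0.0000625·V_2 = 0
Solving these 3 simultaneous equations (Gaussian elimination) gives:
  V_1 = 0.2986 V, V_2 = 0.1135 V, V_4 = 0.2615 V
Part 1:
  Read off the nodal solution: V_2 = 0.1135 V
Part 2:
  I_R4 = (V_1 - V_4)/R4 = (0.2986 - 0.2615)/240 = 0.0001545 A
  Magnitude: I_R4 = 0.0001545 A
Part 3:
  I_R4 = (V_1 - V_4)/R4 = (0.2986 - 0.2615)/240 = 0.0001545 A
  P_R4 = I_R4² × R4 = (0.0001545)² × 240 = 0.00000573 W
Part 4:
  Power in each resistor, P = (ΔV)²/R:
    P_R1 = (15 - 0.2986)²/68000 = 0.003178 W
    P_R2 = (0.2986 - 0.1135)²/3000 = 0.00001142 W
    P_R3 = (0.1135 - 0)²/1600 = 0.000008051 W
    P_R4 = (0.2986 - 0.2615)²/240 = 0.00000573 W
    P_R5 = (0.1135 - 0.2615)²/16000 = 0.000001369 W
    P_R6 = (0 - 0.2615)²/1800 = 0.00003798 W
  P_total = P_R1 + P_R2 + P_R3 + P_R4 + P_R5 + P_R6 = 0.003243 W

Final answers:
1. V_2 = 0.1135 V
2. I_R4 = 0.0001545 A
3. P_R4 = 5.73e-06 W
4. P_total = 0.003243 W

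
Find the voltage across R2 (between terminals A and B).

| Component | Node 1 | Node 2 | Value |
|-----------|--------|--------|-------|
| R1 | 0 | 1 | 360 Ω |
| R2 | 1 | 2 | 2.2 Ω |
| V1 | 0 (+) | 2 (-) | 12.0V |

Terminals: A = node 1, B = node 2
R1 and R2 are in series across V1 (node 0 → node 1 → node 2), and the output A–B is taken across R2, so this is a voltage divider.
Series current: I = V1/(R1 + R2) = 12/(360 + 2.2) = 12/362.2 = 0.03313 A
V_R2 = I × R2 = V1 × R2/(R1 + R2) = 12 × 2.2/362.2 = 0.07289 V

Final answer: 0.07289 V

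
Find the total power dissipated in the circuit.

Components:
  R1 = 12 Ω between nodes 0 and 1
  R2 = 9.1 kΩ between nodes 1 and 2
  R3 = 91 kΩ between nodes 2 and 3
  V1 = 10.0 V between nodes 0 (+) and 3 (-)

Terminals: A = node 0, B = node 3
Nodal analysis, taking node 3 as the 0 V reference.
Source V1 fixes V_0 = 10 V.
KCL at each unknown node (sum of currents leaving = 0; resistances in Ω):
  Node 1: (V_1 - 10)/12 + (V_1 - V_2)/9100 = 0
  Node 2: (V_2 - V_1)/9100 + (V_2 - 0)/91000 = 0
Collecting terms (coefficients in siemens):
  0.08344·V_1 - 0.0001099·V_2 = 0.8333
  0.0001209·V_2 - 0.0001099·V_1 = 0
Determinant D = (0.08344)(0.0001209) - (-0.0001099)(-0.0001099) = 0.00001007
V_1 = [(0.8333)(0.0001209) - (-0.0001099)(0)]/D = 9.999 V
V_2 = [(0.08344)(0) - (0.8333)(-0.0001099)]/D = 9.09 V
Power in each resistor, P = (ΔV)²/R:
  P_R1 = (10 - 9.999)²/12 = 0.0000001197 W
  P_R2 = (9.999 - 9.09)²/9100 = 0.0000908 W
  P_R3 = (9.09 - 0)²/91000 = 0.000908 W
P_total = P_R1 + P_R2 + P_R3 = 0.0009989 W

Final answer: 0.0009989 W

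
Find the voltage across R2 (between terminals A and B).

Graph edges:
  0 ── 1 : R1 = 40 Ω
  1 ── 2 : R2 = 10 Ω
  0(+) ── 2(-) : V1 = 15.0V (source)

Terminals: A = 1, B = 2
R1 and R2 are in series across V1 (node 0 → node 1 → node 2), and the output A–B is taken across R2, so this is a voltage divider.
Series current: I = V1/(R1 + R2) = 15/(40 + 10) = 15/50 = 0.3 A
V_R2 = I × R2 = V1 × R2/(R1 + R2) = 15 × 10/50 = 3 V

Final answer: 3 V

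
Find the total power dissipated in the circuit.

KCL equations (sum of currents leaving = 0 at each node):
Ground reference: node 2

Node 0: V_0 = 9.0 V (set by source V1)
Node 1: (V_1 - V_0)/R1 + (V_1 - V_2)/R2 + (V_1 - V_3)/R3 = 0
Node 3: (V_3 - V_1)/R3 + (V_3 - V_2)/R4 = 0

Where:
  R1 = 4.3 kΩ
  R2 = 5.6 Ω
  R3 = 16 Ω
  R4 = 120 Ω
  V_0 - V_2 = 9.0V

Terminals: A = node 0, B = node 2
Nodal analysis, taking node 2 as the 0 V reference.
Source V1 fixes V_0 = 9 V.
KCL at each unknown node (sum of currents leaving = 0; resistances in Ω):
  Node 1: (V_1 - 9)/4300 + (V_1 - 0)/5.6 + (V_1 - V_3)/16 = 0
  Node 3: (V_3 - V_1)/16 + (V_3 - 0)/120 = 0
Collecting terms (coefficients in siemens):
  0.2413·V_1 - 0.0625·V_3 = 0.002093
  0.07083·V_3 - 0.0625·V_1 = 0
Determinant D = (0.2413)(0.07083) - (-0.0625)(-0.0625) = 0.01319
V_1 = [(0.002093)(0.07083) - (-0.0625)(0)]/D = 0.01124 V
V_3 = [(0.2413)(0) - (0.002093)(-0.0625)]/D = 0.009921 V
Power in each resistor, P = (ΔV)²/R:
  P_R1 = (9 - 0.01124)²/4300 = 0.01879 W
  P_R2 = (0.01124 - 0)²/5.6 = 0.00002257 W
  P_R3 = (0.01124 - 0.009921)²/16 = 0.0000001094 W
  P_R4 = (0 - 0.009921)²/120 = 0.0000008201 W
P_total = P_R1 + P_R2 + P_R3 + P_R4 = 0.01881 W

Final answer: 0.01881 W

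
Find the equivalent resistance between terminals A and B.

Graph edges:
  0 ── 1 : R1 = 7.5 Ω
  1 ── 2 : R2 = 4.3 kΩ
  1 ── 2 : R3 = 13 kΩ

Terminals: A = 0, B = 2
Reduce the network between node 0 (A) and node 2 (B) by series/parallel combination:
  Rp1 = R2 ‖ R3 (parallel, both between nodes 1 and 2) = 1/(1/4300 + 1/13000) = 3231 Ω
  Rs1 = R1 + Rp1 (series, joined only at node 1) = 7.5 + 3231 = 3239 Ω
R_eq = 3.239 kΩ

Final answer: 3.239 kΩ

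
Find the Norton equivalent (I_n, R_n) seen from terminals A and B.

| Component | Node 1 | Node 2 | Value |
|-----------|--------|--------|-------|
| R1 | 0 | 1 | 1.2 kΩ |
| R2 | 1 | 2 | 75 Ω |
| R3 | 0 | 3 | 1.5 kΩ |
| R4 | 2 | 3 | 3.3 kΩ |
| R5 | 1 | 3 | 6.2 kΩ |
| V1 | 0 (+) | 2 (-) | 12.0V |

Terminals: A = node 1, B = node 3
Find the Thévenin equivalent first; then I_n = V_th/R_th and R_n = R_th.
Step 1 — V_th is the open-circuit voltage V_A - V_B (nothing connected across the terminals).
Nodal analysis, taking node 2 as the 0 V reference.
Source V1 fixes V_0 = 12 V.
KCL at each unknown node (sum of currents leaving = 0; resistances in Ω):
  Node 1: (V_1 - 12)/1200 + (V_1 - 0)/75 + (V_1 - V_3)/6200 = 0
  Node 3: (V_3 - 12)/1500 + (V_3 - 0)/3300 + (V_3 - V_1)/6200 = 0
Collecting terms (coefficients in siemens):
  0.01433·V_1 - 0.0001613·V_3 = 0.01
  0.001131·V_3 - 0.0001613·V_1 = 0.008
Determinant D = (0.01433)(0.001131) - (-0.0001613)(-0.0001613) = 0.00001618
V_1 = [(0.01)(0.001131) - (-0.0001613)(0.008)]/D = 0.7788 V
V_3 = [(0.01433)(0.008) - (0.01)(-0.0001613)]/D = 7.185 V
V_th = V_1 - V_3 = 0.7788 - 7.185 = -6.406 V
Step 2 — R_th: zero the source — replace V1 by a short circuit (node 2 merges into node 0) — and find the resistance seen between A (node 1) and B (node 3).
Reduce the network between node 1 (A) and node 3 (B) by series/parallel combination:
  Rp1 = R1 ‖ R2 (parallel, both between nodes 0 and 1) = 1/(1/1200 + 1/75) = 70.59 Ω
  Rp2 = R3 ‖ R4 (parallel, both between nodes 0 and 3) = 1/(1/1500 + 1/3300) = 1031 Ω
  Rs1 = Rp1 + Rp2 (series, joined only at node 0) = 70.59 + 1031 = 1102 Ω
  Rp3 = R5 ‖ Rs1 (parallel, both between nodes 1 and 3) = 1/(1/6200 + 1/1102) = 935.6 Ω
R_th = 935.6 Ω
I_n = V_th/R_th = -6.406/935.6 = -0.006847 A, and R_n = R_th = 935.6 Ω

Final answer: I_n = -0.006847 A, R_n = 935.6 Ω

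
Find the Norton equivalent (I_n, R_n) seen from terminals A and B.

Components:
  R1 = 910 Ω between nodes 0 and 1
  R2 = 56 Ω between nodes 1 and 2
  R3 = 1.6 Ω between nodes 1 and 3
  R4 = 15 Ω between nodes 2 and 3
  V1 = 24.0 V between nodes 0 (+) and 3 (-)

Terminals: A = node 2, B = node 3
Find the Thévenin equivalent first; then I_n = V_th/R_th and R_n = R_th.
Step 1 — V_th is the open-circuit voltage V_A - V_B (nothing connected across the terminals).
Nodal analysis, taking node 3 as the 0 V reference.
Source V1 fixes V_0 = 24 V.
KCL at each unknown node (sum of currents leaving = 0; resistances in Ω):
  Node 1: (V_1 - 24)/910 + (V_1 - V_2)/56 + (V_1 - 0)/1.6 = 0
  Node 2: (V_2 - V_1)/56 + (V_2 - 0)/15 = 0
Collecting terms (coefficients in siemens):
  0.644·V_1 - 0.01786·V_2 = 0.02637
  0.08452·V_2 - 0.01786·V_1 = 0
Determinant D = (0.644)(0.08452) - (-0.01786)(-0.01786) = 0.05411
V_1 = [(0.02637)(0.08452) - (-0.01786)(0)]/D = 0.0412 V
V_2 = [(0.644)(0) - (0.02637)(-0.01786)]/D = 0.008704 V
V_th = V_2 - V_3 = 0.008704 - 0 = 0.008704 V
Step 2 — R_th: zero the source — replace V1 by a short circuit (node 3 merges into node 0) — and find the resistance seen between A (node 2) and B (node 0).
Reduce the network between node 2 (A) and node 0 (B) by series/parallel combination:
  Rp1 = R1 ‖ R3 (parallel, both between nodes 0 and 1) = 1/(1/910 + 1/1.6) = 1.597 Ω
  Rs1 = R2 + Rp1 (series, joined only at node 1) = 56 + 1.597 = 57.6 Ω
  Rp2 = R4 ‖ Rs1 (parallel, both between nodes 0 and 2) = 1/(1/15 + 1/57.6) = 11.9 Ω
R_th = 11.9 Ω
I_n = V_th/R_th = 0.008704/11.9 = 0.0007314 A, and R_n = R_th = 11.9 Ω

Final answer: I_n = 0.0007314 A, R_n = 11.9 Ω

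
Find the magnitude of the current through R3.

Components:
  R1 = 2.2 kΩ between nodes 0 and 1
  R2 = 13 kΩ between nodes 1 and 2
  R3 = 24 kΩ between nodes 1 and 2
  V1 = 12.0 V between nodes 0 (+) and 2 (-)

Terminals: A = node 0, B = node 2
Nodal analysis, taking node 2 as the 0 V reference.
Source V1 fixes V_0 = 12 V.
KCL at each unknown node (sum of currents leaving = 0; resistances in Ω):
  Node 1: (V_1 - 12)/2200 + (V_1 - 0)/13000 + (V_1 - 0)/24000 = 0
Collecting terms: 0.0005731 × V_1 = 0.005455  =>  V_1 = 9.517 V
I_R3 = (V_1 - V_2)/R3 = (9.517 - 0)/24000 = 0.0003965 A
|I_R3| = 0.0003965 A

Final answer: |I_R3| = 0.0003965 A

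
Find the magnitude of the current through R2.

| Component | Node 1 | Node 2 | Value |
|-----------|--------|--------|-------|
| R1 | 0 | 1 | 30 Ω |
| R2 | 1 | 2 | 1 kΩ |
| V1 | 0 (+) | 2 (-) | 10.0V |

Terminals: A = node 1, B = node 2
Nodal analysis, taking node 2 as the 0 V reference.
Source V1 fixes V_0 = 10 V.
KCL at each unknown node (sum of currents leaving = 0; resistances in Ω):
  Node 1: (V_1 - 10)/30 + (V_1 - 0)/1000 = 0
Collecting terms: 0.03433 × V_1 = 0.3333  =>  V_1 = 9.709 V
I_R2 = (V_1 - V_2)/R2 = (9.709 - 0)/1000 = 0.009709 A
|I_R2| = 0.009709 A

Final answer: |I_R2| = 0.009709 A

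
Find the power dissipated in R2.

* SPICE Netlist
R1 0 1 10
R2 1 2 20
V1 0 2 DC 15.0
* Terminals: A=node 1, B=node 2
Nodal analysis, taking node 2 as the 0 V reference.
Source V1 fixes V_0 = 15 V.
KCL at each unknown node (sum of currents leaving = 0; resistances in Ω):
  Node 1: (V_1 - 15)/10 + (V_1 - 0)/20 = 0
Collecting terms: 0.15 × V_1 = 1.5  =>  V_1 = 10 V
I_R2 = (V_1 - V_2)/R2 = (10 - 0)/20 = 0.5 A
P_R2 = I_R2² × R2 = (0.5)² × 20 = 5 W

Final answer: 5 W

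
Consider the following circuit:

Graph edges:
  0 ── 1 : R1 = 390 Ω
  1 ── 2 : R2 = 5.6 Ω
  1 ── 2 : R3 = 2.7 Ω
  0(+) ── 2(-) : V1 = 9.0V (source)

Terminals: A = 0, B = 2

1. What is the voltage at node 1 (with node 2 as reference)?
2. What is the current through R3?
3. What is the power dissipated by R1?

Nodal analysis, taking node 2 as the 0 V reference.
Source V1 fixes V_0 = 9 V.
KCL at each unknown node (sum of currents leaving = 0; resistances in Ω):
  Node 1: (V_1 - 9)/390 + (V_1 - 0)/5.6 + (V_1 - 0)/2.7 = 0
Collecting terms: 0.5515 × V_1 = 0.02308  =>  V_1 = 0.04184 V
Part 1:
  Read off the nodal solution: V_1 = 0.04184 V
Part 2:
  I_R3 = (V_1 - V_2)/R3 = (0.04184 - 0)/2.7 = 0.0155 A
  Magnitude: I_R3 = 0.0155 A
Part 3:
  I_R1 = (V_0 - V_1)/R1 = (9 - 0.04184)/390 = 0.02297 A
  P_R1 = I_R1² × R1 = (0.02297)² × 390 = 0.2058 W

Final answers:
1. V_1 = 0.04184 V
2. I_R3 = 0.0155 A
3. P_R1 = 0.2058 W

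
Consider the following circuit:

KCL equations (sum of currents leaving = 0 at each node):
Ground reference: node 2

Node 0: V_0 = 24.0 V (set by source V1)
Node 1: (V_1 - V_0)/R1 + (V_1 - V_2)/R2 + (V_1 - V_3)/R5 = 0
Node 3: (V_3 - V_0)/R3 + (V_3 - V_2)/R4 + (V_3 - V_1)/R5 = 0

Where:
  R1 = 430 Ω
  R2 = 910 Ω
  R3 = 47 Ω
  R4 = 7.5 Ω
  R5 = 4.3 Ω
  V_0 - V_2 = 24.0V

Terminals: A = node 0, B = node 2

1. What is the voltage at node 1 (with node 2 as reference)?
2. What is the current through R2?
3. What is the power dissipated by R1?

Nodal analysis, taking node 2 as the 0 V reference.
Source V1 fixes V_0 = 24 V.
KCL at each unknown node (sum of currents leaving = 0; resistances in Ω):
  Node 1: (V_1 - 24)/430 + (V_1 - 0)/910 + (V_1 - V_3)/4.3 = 0
  Node 3: (V_3 - 24)/47 + (V_3 - 0)/7.5 + (V_3 - V_1)/4.3 = 0
Collecting terms (coefficients in siemens):
  0.236·V_1 - 0.2326·V_3 = 0.05581
  0.3872·V_3 - 0.2326·V_1 = 0.5106
Determinant D = (0.236)(0.3872) - (-0.2326)(-0.2326) = 0.03728
V_1 = [(0.05581)(0.3872) - (-0.2326)(0.5106)]/D = 3.765 V
V_3 = [(0.236)(0.5106) - (0.05581)(-0.2326)]/D = 3.58 V
Part 1:
  Read off the nodal solution: V_1 = 3.765 V
Part 2:
  I_R2 = (V_1 - V_2)/R2 = (3.765 - 0)/910 = 0.004137 A
  Magnitude: I_R2 = 0.004137 A
Part 3:
  I_R1 = (V_0 - V_1)/R1 = (24 - 3.765)/430 = 0.04706 A
  P_R1 = I_R1² × R1 = (0.04706)² × 430 = 0.9522 W

Final answers:
1. V_1 = 3.765 V
2. I_R2 = 0.004137 A
3. P_R1 = 0.9522 W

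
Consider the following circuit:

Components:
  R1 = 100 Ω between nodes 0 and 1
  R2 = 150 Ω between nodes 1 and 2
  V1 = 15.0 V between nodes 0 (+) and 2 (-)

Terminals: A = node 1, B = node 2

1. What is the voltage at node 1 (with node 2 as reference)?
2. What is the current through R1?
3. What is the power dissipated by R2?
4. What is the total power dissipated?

Nodal analysis, taking node 2 as the 0 V reference.
Source V1 fixes V_0 = 15 V.
KCL at each unknown node (sum of currents leaving = 0; resistances in Ω):
  Node 1: (V_1 - 15)/100 + (V_1 - 0)/150 = 0
Collecting terms: 0.01667 × V_1 = 0.15  =>  V_1 = 9 V
Part 1:
  Read off the nodal solution: V_1 = 9 V
Part 2:
  I_R1 = (V_0 - V_1)/R1 = (15 - 9)/100 = 0.06 A
  Magnitude: I_R1 = 0.06 A
Part 3:
  I_R2 = (V_1 - V_2)/R2 = (9 - 0)/150 = 0.06 A
  P_R2 = I_R2² × R2 = (0.06)² × 150 = 0.54 W
Part 4:
  Power in each resistor, P = (ΔV)²/R:
    P_R1 = (15 - 9)²/100 = 0.36 W
    P_R2 = (9 - 0)²/150 = 0.54 W
  P_total = P_R1 + P_R2 = 0.9 W

Final answers:
1. V_1 = 9 V
2. I_R1 = 0.06 A
3. P_R2 = 0.54 W
4. P_total = 0.9 W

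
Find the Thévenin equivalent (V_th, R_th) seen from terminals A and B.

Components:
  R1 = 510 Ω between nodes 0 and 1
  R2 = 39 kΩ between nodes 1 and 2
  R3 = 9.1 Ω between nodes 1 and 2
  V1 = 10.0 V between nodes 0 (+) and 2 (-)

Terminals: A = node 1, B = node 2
Step 1 — V_th is the open-circuit voltage V_A - V_B (nothing connected across the terminals).
Nodal analysis, taking node 2 as the 0 V reference.
Source V1 fixes V_0 = 10 V.
KCL at each unknown node (sum of currents leaving = 0; resistances in Ω):
  Node 1: (V_1 - 10)/510 + (V_1 - 0)/39000 + (V_1 - 0)/9.1 = 0
Collecting terms: 0.1119 × V_1 = 0.01961  =>  V_1 = 0.1753 V
V_th = V_1 - V_2 = 0.1753 - 0 = 0.1753 V
Step 2 — R_th: zero the source — replace V1 by a short circuit (node 2 merges into node 0) — and find the resistance seen between A (node 1) and B (node 0).
Reduce the network between node 1 (A) and node 0 (B) by series/parallel combination:
  Rp1 = R1 ‖ R2 ‖ R3 (parallel, all between nodes 0 and 1) = 1/(1/510 + 1/39000 + 1/9.1) = 8.938 Ω
R_th = 8.938 Ω

Final answer: V_th = 0.1753 V, R_th = 8.938 Ω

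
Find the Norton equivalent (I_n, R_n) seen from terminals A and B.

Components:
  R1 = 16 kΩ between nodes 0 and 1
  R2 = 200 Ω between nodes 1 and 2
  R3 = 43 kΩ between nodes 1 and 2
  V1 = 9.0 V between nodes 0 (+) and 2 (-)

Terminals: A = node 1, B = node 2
Find the Thévenin equivalent first; then I_n = V_th/R_th and R_n = R_th.
Step 1 — V_th is the open-circuit voltage V_A - V_B (nothing connected across the terminals).
Nodal analysis, taking node 2 as the 0 V reference.
Source V1 fixes V_0 = 9 V.
KCL at each unknown node (sum of currents leaving = 0; resistances in Ω):
  Node 1: (V_1 - 9)/16000 + (V_1 - 0)/200 + (V_1 - 0)/43000 = 0
Collecting terms: 0.005086 × V_1 = 0.0005625  =>  V_1 = 0.1106 V
V_th = V_1 - V_2 = 0.1106 - 0 = 0.1106 V
Step 2 — R_th: zero the source — replace V1 by a short circuit (node 2 merges into node 0) — and find the resistance seen between A (node 1) and B (node 0).
Reduce the network between node 1 (A) and node 0 (B) by series/parallel combination:
  Rp1 = R1 ‖ R2 ‖ R3 (parallel, all between nodes 0 and 1) = 1/(1/16000 + 1/200 + 1/43000) = 196.6 Ω
R_th = 196.6 Ω
I_n = V_th/R_th = 0.1106/196.6 = 0.0005625 A, and R_n = R_th = 196.6 Ω

Final answer: I_n = 0.0005625 A, R_n = 196.6 Ω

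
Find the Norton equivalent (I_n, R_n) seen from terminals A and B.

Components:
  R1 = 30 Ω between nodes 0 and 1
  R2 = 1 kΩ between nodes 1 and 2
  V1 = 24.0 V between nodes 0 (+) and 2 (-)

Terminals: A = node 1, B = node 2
Find the Thévenin equivalent first; then I_n = V_th/R_th and R_n = R_th.
Step 1 — V_th is the open-circuit voltage V_A - V_B (nothing connected across the terminals).
Nodal analysis, taking node 2 as the 0 V reference.
Source V1 fixes V_0 = 24 V.
KCL at each unknown node (sum of currents leaving = 0; resistances in Ω):
  Node 1: (V_1 - 24)/30 + (V_1 - 0)/1000 = 0
Collecting terms: 0.03433 × V_1 = 0.8  =>  V_1 = 23.3 V
V_th = V_1 - V_2 = 23.3 - 0 = 23.3 V
Step 2 — R_th: zero the source — replace V1 by a short circuit (node 2 merges into node 0) — and find the resistance seen between A (node 1) and B (node 0).
Reduce the network between node 1 (A) and node 0 (B) by series/parallel combination:
  Rp1 = R1 ‖ R2 (parallel, both between nodes 0 and 1) = 1/(1/30 + 1/1000) = 29.13 Ω
R_th = 29.13 Ω
I_n = V_th/R_th = 23.3/29.13 = 0.8 A, and R_n = R_th = 29.13 Ω

Final answer: I_n = 0.8 A, R_n = 29.13 Ω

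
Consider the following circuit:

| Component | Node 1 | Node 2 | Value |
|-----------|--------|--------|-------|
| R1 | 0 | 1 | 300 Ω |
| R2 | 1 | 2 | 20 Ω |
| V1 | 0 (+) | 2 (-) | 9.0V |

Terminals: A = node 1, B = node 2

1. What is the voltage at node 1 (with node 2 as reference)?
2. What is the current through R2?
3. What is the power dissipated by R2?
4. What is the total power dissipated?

Nodal analysis, taking node 2 as the 0 V reference.
Source V1 fixes V_0 = 9 V.
KCL at each unknown node (sum of currents leaving = 0; resistances in Ω):
  Node 1: (V_1 - 9)/300 + (V_1 - 0)/20 = 0
Collecting terms: 0.05333 × V_1 = 0.03  =>  V_1 = 0.5625 V
Part 1:
  Read off the nodal solution: V_1 = 0.5625 V
Part 2:
  I_R2 = (V_1 - V_2)/R2 = (0.5625 - 0)/20 = 0.02813 A
  Magnitude: I_R2 = 0.02813 A
Part 3:
  I_R2 = (V_1 - V_2)/R2 = (0.5625 - 0)/20 = 0.02813 A
  P_R2 = I_R2² × R2 = (0.02813)² × 20 = 0.01582 W
Part 4:
  Power in each resistor, P = (ΔV)²/R:
    P_R1 = (9 - 0.5625)²/300 = 0.2373 W
    P_R2 = (0.5625 - 0)²/20 = 0.01582 W
  P_total = P_R1 + P_R2 = 0.2531 W

Final answers:
1. V_1 = 0.5625 V
2. I_R2 = 0.02813 A
3. P_R2 = 0.01582 W
4. P_total = 0.2531 W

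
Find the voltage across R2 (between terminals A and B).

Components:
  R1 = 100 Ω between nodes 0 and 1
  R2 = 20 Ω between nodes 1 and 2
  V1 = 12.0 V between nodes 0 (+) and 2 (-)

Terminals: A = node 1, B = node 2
R1 and R2 are in series across V1 (node 0 → node 1 → node 2), and the output A–B is taken across R2, so this is a voltage divider.
Series current: I = V1/(R1 + R2) = 12/(100 + 20) = 12/120 = 0.1 A
V_R2 = I × R2 = V1 × R2/(R1 + R2) = 12 × 20/120 = 2 V

Final answer: 2 V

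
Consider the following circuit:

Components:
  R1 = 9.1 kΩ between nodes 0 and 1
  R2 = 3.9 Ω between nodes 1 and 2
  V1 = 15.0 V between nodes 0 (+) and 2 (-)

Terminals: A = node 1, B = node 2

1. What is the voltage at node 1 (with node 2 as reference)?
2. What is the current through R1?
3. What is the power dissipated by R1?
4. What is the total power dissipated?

Nodal analysis, taking node 2 as the 0 V reference.
Source V1 fixes V_0 = 15 V.
KCL at each unknown node (sum of currents leaving = 0; resistances in Ω):
  Node 1: (V_1 - 15)/9100 + (V_1 - 0)/3.9 = 0
Collecting terms: 0.2565 × V_1 = 0.001648  =>  V_1 = 0.006426 V
Part 1:
  Read off the nodal solution: V_1 = 0.006426 V
Part 2:
  I_R1 = (V_0 - V_1)/R1 = (15 - 0.006426)/9100 = 0.001648 A
  Magnitude: I_R1 = 0.001648 A
Part 3:
  I_R1 = (V_0 - V_1)/R1 = (15 - 0.006426)/9100 = 0.001648 A
  P_R1 = I_R1² × R1 = (0.001648)² × 9100 = 0.0247 W
Part 4:
  Power in each resistor, P = (ΔV)²/R:
    P_R1 = (15 - 0.006426)²/9100 = 0.0247 W
    P_R2 = (0.006426 - 0)²/3.9 = 0.00001059 W
  P_total = P_R1 + P_R2 = 0.02471 W

Final answers:
1. V_1 = 0.006426 V
2. I_R1 = 0.001648 A
3. P_R1 = 0.0247 W
4. P_total = 0.02471 W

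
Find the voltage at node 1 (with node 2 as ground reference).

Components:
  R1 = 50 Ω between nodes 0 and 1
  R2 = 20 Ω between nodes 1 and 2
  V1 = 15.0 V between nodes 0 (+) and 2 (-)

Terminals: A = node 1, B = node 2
Nodal analysis, taking node 2 as the 0 V reference.
Source V1 fixes V_0 = 15 V.
KCL at each unknown node (sum of currents leaving = 0; resistances in Ω):
  Node 1: (V_1 - 15)/50 + (V_1 - 0)/20 = 0
Collecting terms: 0.07 × V_1 = 0.3  =>  V_1 = 4.286 V
The requested potential is V_1 = 4.286 V.

Final answer: V_1 = 4.286 V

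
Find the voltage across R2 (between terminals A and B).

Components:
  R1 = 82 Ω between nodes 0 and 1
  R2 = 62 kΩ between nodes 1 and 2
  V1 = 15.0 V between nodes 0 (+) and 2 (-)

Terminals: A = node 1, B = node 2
R1 and R2 are in series across V1 (node 0 → node 1 → node 2), and the output A–B is taken across R2, so this is a voltage divider.
Series current: I = V1/(R1 + R2) = 15/(82 + 62000) = 15/62080 = 0.0002416 A
V_R2 = I × R2 = V1 × R2/(R1 + R2) = 15 × 62000/62080 = 14.98 V

Final answer: 14.98 V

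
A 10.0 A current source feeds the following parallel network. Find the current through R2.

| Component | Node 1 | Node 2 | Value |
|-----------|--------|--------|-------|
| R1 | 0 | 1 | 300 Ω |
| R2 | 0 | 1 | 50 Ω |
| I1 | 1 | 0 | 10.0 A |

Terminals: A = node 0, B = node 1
All resistors sit directly between nodes 0 and 1, so they are in parallel and share one voltage V; the full source current 10 A splits among them.
1/R_par = 1/300 + 1/50 = 0.02333 S  =>  R_par = 42.86 Ω
V = I × R_par = 10 × 42.86 = 428.6 V
I_R2 = V/R2 = 428.6/50 = 8.571 A

Final answer: 8.571 A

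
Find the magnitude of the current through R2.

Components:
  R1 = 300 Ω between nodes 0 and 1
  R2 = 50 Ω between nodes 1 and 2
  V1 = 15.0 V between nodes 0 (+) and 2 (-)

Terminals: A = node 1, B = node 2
Nodal analysis, taking node 2 as the 0 V reference.
Source V1 fixes V_0 = 15 V.
KCL at each unknown node (sum of currents leaving = 0; resistances in Ω):
  Node 1: (V_1 - 15)/300 + (V_1 - 0)/50 = 0
Collecting terms: 0.02333 × V_1 = 0.05  =>  V_1 = 2.143 V
I_R2 = (V_1 - V_2)/R2 = (2.143 - 0)/50 = 0.04286 A
|I_R2| = 0.04286 A

Final answer: |I_R2| = 0.04286 A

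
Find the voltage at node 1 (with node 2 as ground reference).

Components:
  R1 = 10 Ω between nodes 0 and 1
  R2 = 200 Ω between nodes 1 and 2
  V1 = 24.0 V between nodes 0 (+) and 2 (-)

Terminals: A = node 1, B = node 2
Nodal analysis, taking node 2 as the 0 V reference.
Source V1 fixes V_0 = 24 V.
KCL at each unknown node (sum of currents leaving = 0; resistances in Ω):
  Node 1: (V_1 - 24)/10 + (V_1 - 0)/200 = 0
Collecting terms: 0.105 × V_1 = 2.4  =>  V_1 = 22.86 V
The requested potential is V_1 = 22.86 V.

Final answer: V_1 = 22.86 V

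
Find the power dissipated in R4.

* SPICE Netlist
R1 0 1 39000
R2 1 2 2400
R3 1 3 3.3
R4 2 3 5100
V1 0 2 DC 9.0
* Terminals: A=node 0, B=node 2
Nodal analysis, taking node 2 as the 0 V reference.
Source V1 fixes V_0 = 9 V.
KCL at each unknown node (sum of currents leaving = 0; resistances in Ω):
  Node 1: (V_1 - 9)/39000 + (V_1 - 0)/2400 + (V_1 - V_3)/3.3 = 0
  Node 3: (V_3 - V_1)/3.3 + (V_3 - 0)/5100 = 0
Collecting terms (coefficients in siemens):
  0.3035·V_1 - 0.303·V_3 = 0.0002308
  0.3032·V_3 - 0.303·V_1 = 0
Determinant D = (0.3035)(0.3032) - (-0.303)(-0.303) = 0.0001935
V_1 = [(0.0002308)(0.3032) - (-0.303)(0)]/D = 0.3616 V
V_3 = [(0.3035)(0) - (0.0002308)(-0.303)]/D = 0.3613 V
I_R4 = (V_2 - V_3)/R4 = (0 - 0.3613)/5100 = -0.00007085 A
P_R4 = I_R4² × R4 = (-0.00007085)² × 5100 = 0.0000256 W

Final answer: 2.56e-05 W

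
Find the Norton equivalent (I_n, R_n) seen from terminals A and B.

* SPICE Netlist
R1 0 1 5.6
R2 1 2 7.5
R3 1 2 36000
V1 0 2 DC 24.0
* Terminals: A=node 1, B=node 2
Find the Thévenin equivalent first; then I_n = V_th/R_th and R_n = R_th.
Step 1 — V_th is the open-circuit voltage V_A - V_B (nothing connected across the terminals).
Nodal analysis, taking node 2 as the 0 V reference.
Source V1 fixes V_0 = 24 V.
KCL at each unknown node (sum of currents leaving = 0; resistances in Ω):
  Node 1: (V_1 - 24)/5.6 + (V_1 - 0)/7.5 + (V_1 - 0)/36000 = 0
Collecting terms: 0.3119 × V_1 = 4.286  =>  V_1 = 13.74 V
V_th = V_1 - V_2 = 13.74 - 0 = 13.74 V
Step 2 — R_th: zero the source — replace V1 by a short circuit (node 2 merges into node 0) — and find the resistance seen between A (node 1) and B (node 0).
Reduce the network between node 1 (A) and node 0 (B) by series/parallel combination:
  Rp1 = R1 ‖ R2 ‖ R3 (parallel, all between nodes 0 and 1) = 1/(1/5.6 + 1/7.5 + 1/36000) = 3.206 Ω
R_th = 3.206 Ω
I_n = V_th/R_th = 13.74/3.206 = 4.286 A, and R_n = R_th = 3.206 Ω

Final answer: I_n = 4.286 A, R_n = 3.206 Ω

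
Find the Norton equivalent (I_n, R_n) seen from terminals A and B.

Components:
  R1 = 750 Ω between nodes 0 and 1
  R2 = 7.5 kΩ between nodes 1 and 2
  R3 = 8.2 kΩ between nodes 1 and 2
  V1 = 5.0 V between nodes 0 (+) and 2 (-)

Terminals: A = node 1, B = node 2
Find the Thévenin equivalent first; then I_n = V_th/R_th and R_n = R_th.
Step 1 — V_th is the open-circuit voltage V_A - V_B (nothing connected across the terminals).
Nodal analysis, taking node 2 as the 0 V reference.
Source V1 fixes V_0 = 5 V.
KCL at each unknown node (sum of currents leaving = 0; resistances in Ω):
  Node 1: (V_1 - 5)/750 + (V_1 - 0)/7500 + (V_1 - 0)/8200 = 0
Collecting terms: 0.001589 × V_1 = 0.006667  =>  V_1 = 4.197 V
V_th = V_1 - V_2 = 4.197 - 0 = 4.197 V
Step 2 — R_th: zero the source — replace V1 by a short circuit (node 2 merges into node 0) — and find the resistance seen between A (node 1) and B (node 0).
Reduce the network between node 1 (A) and node 0 (B) by series/parallel combination:
  Rp1 = R1 ‖ R2 ‖ R3 (parallel, all between nodes 0 and 1) = 1/(1/750 + 1/7500 + 1/8200) = 629.5 Ω
R_th = 629.5 Ω
I_n = V_th/R_th = 4.197/629.5 = 0.006667 A, and R_n = R_th = 629.5 Ω

Final answer: I_n = 0.006667 A, R_n = 629.5 Ω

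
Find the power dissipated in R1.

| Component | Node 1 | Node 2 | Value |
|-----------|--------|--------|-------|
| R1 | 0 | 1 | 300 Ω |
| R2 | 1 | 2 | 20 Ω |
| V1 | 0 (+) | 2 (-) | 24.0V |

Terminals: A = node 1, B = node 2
Nodal analysis, taking node 2 as the 0 V reference.
Source V1 fixes V_0 = 24 V.
KCL at each unknown node (sum of currents leaving = 0; resistances in Ω):
  Node 1: (V_1 - 24)/300 + (V_1 - 0)/20 = 0
Collecting terms: 0.05333 × V_1 = 0.08  =>  V_1 = 1.5 V
I_R1 = (V_0 - V_1)/R1 = (24 - 1.5)/300 = 0.075 A
P_R1 = I_R1² × R1 = (0.075)² × 300 = 1.688 W

Final answer: 1.688 W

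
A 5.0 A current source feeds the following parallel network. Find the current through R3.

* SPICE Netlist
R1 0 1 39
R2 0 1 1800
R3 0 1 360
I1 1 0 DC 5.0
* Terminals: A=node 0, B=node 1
All resistors sit directly between nodes 0 and 1, so they are in parallel and share one voltage V; the full source current 5 A splits among them.
1/R_par = 1/39 + 1/1800 + 1/360 = 0.02897 S  =>  R_par = 34.51 Ω
V = I × R_par = 5 × 34.51 = 172.6 V
I_R3 = V/R3 = 172.6/360 = 0.4794 A

Final answer: 0.4794 A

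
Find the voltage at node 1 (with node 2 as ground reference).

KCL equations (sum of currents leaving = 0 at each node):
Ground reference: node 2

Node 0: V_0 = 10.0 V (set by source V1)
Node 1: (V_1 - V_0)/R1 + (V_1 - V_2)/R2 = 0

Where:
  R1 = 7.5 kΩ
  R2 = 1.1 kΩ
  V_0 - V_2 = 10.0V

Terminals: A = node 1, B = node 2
Nodal analysis, taking node 2 as the 0 V reference.
Source V1 fixes V_0 = 10 V.
KCL at each unknown node (sum of currents leaving = 0; resistances in Ω):
  Node 1: (V_1 - 10)/7500 + (V_1 - 0)/1100 = 0
Collecting terms: 0.001042 × V_1 = 0.001333  =>  V_1 = 1.279 V
The requested potential is V_1 = 1.279 V.

Final answer: V_1 = 1.279 V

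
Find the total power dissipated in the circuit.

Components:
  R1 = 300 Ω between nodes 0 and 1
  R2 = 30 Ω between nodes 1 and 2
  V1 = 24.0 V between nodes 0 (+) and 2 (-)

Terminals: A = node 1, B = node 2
Nodal analysis, taking node 2 as the 0 V reference.
Source V1 fixes V_0 = 24 V.
KCL at each unknown node (sum of currents leaving = 0; resistances in Ω):
  Node 1: (V_1 - 24)/300 + (V_1 - 0)/30 = 0
Collecting terms: 0.03667 × V_1 = 0.08  =>  V_1 = 2.182 V
Power in each resistor, P = (ΔV)²/R:
  P_R1 = (24 - 2.182)²/300 = 1.587 W
  P_R2 = (2.182 - 0)²/30 = 0.1587 W
P_total = P_R1 + P_R2 = 1.745 W

Final answer: 1.745 W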